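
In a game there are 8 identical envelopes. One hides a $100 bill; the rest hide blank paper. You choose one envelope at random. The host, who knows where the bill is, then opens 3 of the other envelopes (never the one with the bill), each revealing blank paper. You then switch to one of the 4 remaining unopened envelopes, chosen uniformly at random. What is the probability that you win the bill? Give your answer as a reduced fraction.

Your original envelope holds the bill with probability 1/8, so the other 7 collectively hold it with probability 7/8.
The host can always find 3 empty envelopes to open, so the reveals don't change that 7/8; it is now spread over the 4 remaining unopened envelopes.
P(win by switching) = (7/8) · (1/4) = 7/32.

7/32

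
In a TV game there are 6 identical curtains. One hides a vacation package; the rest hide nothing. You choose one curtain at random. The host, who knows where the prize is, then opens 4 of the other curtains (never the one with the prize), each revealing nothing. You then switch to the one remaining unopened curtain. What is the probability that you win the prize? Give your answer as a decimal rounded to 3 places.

Your original curtain holds the prize with probability 1/6, so the other 5 collectively hold it with probability 5/6.
The host can always find 4 empty curtains to open, so the reveals don't change that 5/6; it is now spread over the 1 remaining unopened curtain.
P(win by switching) = (5/6) · (1/1) = 5/6 ≈ 0.833.

0.833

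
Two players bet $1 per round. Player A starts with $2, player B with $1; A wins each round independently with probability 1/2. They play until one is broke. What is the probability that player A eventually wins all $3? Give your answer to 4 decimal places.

With a fair step, P(i) = ½P(i−1) + ½P(i+1) with P(0)=0, P(3)=1 has the linear solution P(i) = i/3.
P(2) = 2/3 ≈ 0.6667.

0.6667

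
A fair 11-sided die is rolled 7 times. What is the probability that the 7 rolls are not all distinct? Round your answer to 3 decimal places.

P(all 7 different) = 11/11 · 10/11 · ··· · 5/11 ≈ 0.085.
P(at least two equal) = 1 − 0.085 = 0.915.

0.915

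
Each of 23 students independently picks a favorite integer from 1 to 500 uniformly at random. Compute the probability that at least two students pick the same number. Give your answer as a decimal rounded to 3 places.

It's easier to compute the probability that all 23 are distinct.
P(all distinct) = 500/500 · 499/500 · ··· · 478/500 ≈ 0.598.
So the probability of at least one match is 1 − 0.598 = 0.402.

0.402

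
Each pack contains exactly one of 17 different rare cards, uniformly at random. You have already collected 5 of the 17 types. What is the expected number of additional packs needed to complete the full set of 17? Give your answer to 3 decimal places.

52.755

Starting from 5 distinct types, each trial gives a new one with probability (17−i)/17 when i types are held, so the wait for the next new type is 17/(17−i).
E = 17/12 + 17/11 + 17/10 + 17/9 + 17/8 + 17/7 + 17/6 + 17/5 + 17/4 + 17/3 + 17/2 + 17/1 = 1462357/27720 ≈ 52.755.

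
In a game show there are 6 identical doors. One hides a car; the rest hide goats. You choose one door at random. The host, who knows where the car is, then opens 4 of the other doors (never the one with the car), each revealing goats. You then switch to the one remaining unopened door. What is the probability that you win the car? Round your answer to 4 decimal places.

Your original door holds the car with probability 1/6, so the other 5 collectively hold it with probability 5/6.
The host can always find 4 empty doors to open, so the reveals don't change that 5/6; it is now spread over the 1 remaining unopened door.
P(win by switching) = (5/6) · (1/1) = 5/6 ≈ 0.8333.

0.8333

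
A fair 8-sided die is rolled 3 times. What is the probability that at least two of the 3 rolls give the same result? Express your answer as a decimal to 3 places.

0.344

P(all 3 different) = 8/8 · 7/8 · ··· · 6/8 ≈ 0.656.
P(at least two equal) = 1 − 0.656 = 0.344.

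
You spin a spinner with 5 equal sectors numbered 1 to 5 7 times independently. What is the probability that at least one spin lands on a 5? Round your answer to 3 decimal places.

P(no spin lands on a 5) = (4/5)^7 ≈ 0.210.
P(at least one) = 1 − 0.210 = 0.790.

0.790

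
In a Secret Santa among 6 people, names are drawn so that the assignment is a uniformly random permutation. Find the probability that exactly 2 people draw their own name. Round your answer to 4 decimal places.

Choose which 2 of the 6 are fixed: C(6,2) = 15 ways.
The remaining 4 must have no fixed point: D(4) = 9.
P = 15·9/720 = 3/16 ≈ 0.1875.

0.1875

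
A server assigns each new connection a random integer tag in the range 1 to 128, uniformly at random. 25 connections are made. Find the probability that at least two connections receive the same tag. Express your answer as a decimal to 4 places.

0.9187

It's easier to compute the probability that all 25 are distinct.
P(all distinct) = 128/128 · 127/128 · ··· · 104/128 ≈ 0.0813.
So the probability of at least one match is 1 − 0.0813 = 0.9187.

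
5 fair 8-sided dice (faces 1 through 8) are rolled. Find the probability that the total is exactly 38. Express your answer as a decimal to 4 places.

There are 8^5 = 32768 equally likely outcomes.
The number of ordered 5-tuples from {1,…,8} summing to 38 is 15.
P(sum = 38) = 15/32768 ≈ 0.0005.

0.0005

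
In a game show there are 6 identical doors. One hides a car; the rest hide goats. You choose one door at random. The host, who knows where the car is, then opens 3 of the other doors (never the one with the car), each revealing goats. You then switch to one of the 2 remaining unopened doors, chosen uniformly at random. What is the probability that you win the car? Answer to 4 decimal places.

Your original door holds the car with probability 1/6, so the other 5 collectively hold it with probability 5/6.
The host can always find 3 empty doors to open, so the reveals don't change that 5/6; it is now spread over the 2 remaining unopened doors.
P(win by switching) = (5/6) · (1/2) = 5/12 ≈ 0.4167.

0.4167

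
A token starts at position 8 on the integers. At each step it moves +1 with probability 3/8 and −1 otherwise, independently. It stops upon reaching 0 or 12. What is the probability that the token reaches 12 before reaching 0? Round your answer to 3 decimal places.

0.128

Let r = q/p = (5/8)/(3/8) = 5/3. The recurrence P(i) = p·P(i+1) + q·P(i−1) with P(0)=0, P(12)=1 gives P(i) = (1 − r^i)/(1 − r^12).
P(8) = (1 − (5/3)^8) / (1 − (5/3)^12) = 57186/447811 ≈ 0.128.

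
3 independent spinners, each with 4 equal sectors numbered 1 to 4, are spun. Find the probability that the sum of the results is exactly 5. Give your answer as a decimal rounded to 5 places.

0.09375

There are 4^3 = 64 equally likely outcomes.
The number of ordered 3-tuples from {1,…,4} summing to 5 is 6.
P(sum = 5) = 6/64 = 3/32 ≈ 0.09375.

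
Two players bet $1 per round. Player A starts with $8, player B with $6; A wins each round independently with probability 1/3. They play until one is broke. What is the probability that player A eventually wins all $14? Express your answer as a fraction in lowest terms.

Let r = q/p = (2/3)/(1/3) = 2. The recurrence P(i) = p·P(i+1) + q·P(i−1) with P(0)=0, P(14)=1 gives P(i) = (1 − r^i)/(1 − r^14).
P(8) = (1 − (2)^8) / (1 − (2)^14) = 85/5461.

85/5461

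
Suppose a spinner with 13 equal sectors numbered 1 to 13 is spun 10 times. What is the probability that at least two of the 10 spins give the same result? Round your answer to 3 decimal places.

P(all 10 different) = 13/13 · 12/13 · ··· · 4/13 ≈ 0.008.
P(at least two equal) = 1 − 0.008 = 0.992.

0.992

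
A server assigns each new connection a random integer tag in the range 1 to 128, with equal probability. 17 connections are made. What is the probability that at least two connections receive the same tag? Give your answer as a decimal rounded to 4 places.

It's easier to compute the probability that all 17 are distinct.
P(all distinct) = 128/128 · 127/128 · ··· · 112/128 ≈ 0.3291.
So the probability of at least one match is 1 − 0.3291 = 0.6709.

0.6709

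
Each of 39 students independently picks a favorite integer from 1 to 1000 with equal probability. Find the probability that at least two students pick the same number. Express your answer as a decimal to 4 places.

0.5280

It's easier to compute the probability that all 39 are distinct.
P(all distinct) = 1000/1000 · 999/1000 · ··· · 962/1000 ≈ 0.4720.
So the probability of at least one match is 1 − 0.4720 = 0.5280.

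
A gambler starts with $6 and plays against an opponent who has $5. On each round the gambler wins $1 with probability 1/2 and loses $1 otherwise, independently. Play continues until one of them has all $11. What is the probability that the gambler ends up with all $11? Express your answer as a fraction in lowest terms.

6/11

With a fair step, P(i) = ½P(i−1) + ½P(i+1) with P(0)=0, P(11)=1 has the linear solution P(i) = i/11.
P(6) = 6/11.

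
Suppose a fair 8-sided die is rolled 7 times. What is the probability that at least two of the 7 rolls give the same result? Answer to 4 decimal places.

0.9808

P(all 7 different) = 8/8 · 7/8 · ··· · 2/8 ≈ 0.0192.
P(at least two equal) = 1 − 0.0192 = 0.9808.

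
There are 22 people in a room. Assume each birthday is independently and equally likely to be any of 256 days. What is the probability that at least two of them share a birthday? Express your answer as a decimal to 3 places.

0.605

It's easier to compute the probability that all 22 are distinct.
P(all distinct) = 256/256 · 255/256 · ··· · 235/256 ≈ 0.395.
So the probability of at least one match is 1 − 0.395 = 0.605.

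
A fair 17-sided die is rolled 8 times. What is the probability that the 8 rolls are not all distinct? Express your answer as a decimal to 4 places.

P(all 8 different) = 17/17 · 16/17 · ··· · 10/17 ≈ 0.1405.
P(at least two equal) = 1 − 0.1405 = 0.8595.

0.8595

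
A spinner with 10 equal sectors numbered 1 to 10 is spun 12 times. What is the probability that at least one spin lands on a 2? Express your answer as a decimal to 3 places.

0.718

P(no spin lands on a 2) = (9/10)^12 ≈ 0.282.
P(at least one) = 1 − 0.282 = 0.718.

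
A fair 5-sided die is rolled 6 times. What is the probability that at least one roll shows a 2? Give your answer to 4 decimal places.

P(no roll shows a 2) = (4/5)^6 ≈ 0.2621.
P(at least one) = 1 − 0.2621 = 0.7379.

0.7379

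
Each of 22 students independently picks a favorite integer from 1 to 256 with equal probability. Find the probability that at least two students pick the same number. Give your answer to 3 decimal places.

0.605

It's easier to compute the probability that all 22 are distinct.
P(all distinct) = 256/256 · 255/256 · ··· · 235/256 ≈ 0.395.
So the probability of at least one match is 1 − 0.395 = 0.605.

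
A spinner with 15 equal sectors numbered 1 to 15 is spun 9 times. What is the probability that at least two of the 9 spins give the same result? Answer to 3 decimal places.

0.953

P(all 9 different) = 15/15 · 14/15 · ··· · 7/15 ≈ 0.047.
P(at least two equal) = 1 − 0.047 = 0.953.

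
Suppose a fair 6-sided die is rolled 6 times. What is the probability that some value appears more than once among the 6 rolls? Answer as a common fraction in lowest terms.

P(all 6 different) = 6/6 · 5/6 · ··· · 1/6 = 5/324.
P(at least two equal) = 1 − 5/324 = 319/324.

319/324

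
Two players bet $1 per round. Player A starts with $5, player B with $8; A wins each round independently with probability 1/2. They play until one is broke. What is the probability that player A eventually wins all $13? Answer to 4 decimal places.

0.3846

With a fair step, P(i) = ½P(i−1) + ½P(i+1) with P(0)=0, P(13)=1 has the linear solution P(i) = i/13.
P(5) = 5/13 ≈ 0.3846.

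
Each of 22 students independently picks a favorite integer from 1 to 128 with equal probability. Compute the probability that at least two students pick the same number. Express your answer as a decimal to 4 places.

It's easier to compute the probability that all 22 are distinct.
P(all distinct) = 128/128 · 127/128 · ··· · 107/128 ≈ 0.1473.
So the probability of at least one match is 1 − 0.1473 = 0.8527.

0.8527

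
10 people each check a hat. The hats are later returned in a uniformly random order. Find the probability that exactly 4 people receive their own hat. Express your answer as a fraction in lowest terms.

53/3456

Choose which 4 of the 10 are fixed: C(10,4) = 210 ways.
The remaining 6 must have no fixed point: D(6) = 265.
P = 210·265/3628800 = 53/3456.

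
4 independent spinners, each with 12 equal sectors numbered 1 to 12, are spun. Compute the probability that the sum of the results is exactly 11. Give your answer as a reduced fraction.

There are 12^4 = 20736 equally likely outcomes.
The number of ordered 4-tuples from {1,…,12} summing to 11 is 120.
P(sum = 11) = 120/20736 = 5/864.

5/864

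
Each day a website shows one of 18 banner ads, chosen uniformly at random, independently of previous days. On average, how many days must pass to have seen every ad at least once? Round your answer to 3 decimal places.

After i distinct types are collected, each trial gives a new one with probability (18−i)/18, so the expected wait for the next new type is 18/(18−i).
E = 18/18 + 18/17 + 18/16 + 18/15 + 18/14 + 18/13 + 18/12 + 18/11 + 18/10 + 18/9 + 18/8 + 18/7 + 18/6 + 18/5 + 18/4 + 18/3 + 18/2 + 18/1 = 42822903/680680 ≈ 62.912.

62.912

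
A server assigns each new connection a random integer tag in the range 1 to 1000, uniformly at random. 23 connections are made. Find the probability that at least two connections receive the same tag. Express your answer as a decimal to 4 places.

It's easier to compute the probability that all 23 are distinct.
P(all distinct) = 1000/1000 · 999/1000 · ··· · 978/1000 ≈ 0.7750.
So the probability of at least one match is 1 − 0.7750 = 0.2250.

0.2250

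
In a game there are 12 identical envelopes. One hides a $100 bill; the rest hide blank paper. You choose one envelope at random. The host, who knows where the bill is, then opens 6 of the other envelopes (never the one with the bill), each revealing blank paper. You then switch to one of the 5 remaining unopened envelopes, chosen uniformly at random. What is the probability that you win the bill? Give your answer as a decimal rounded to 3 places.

Your original envelope holds the bill with probability 1/12, so the other 11 collectively hold it with probability 11/12.
The host can always find 6 empty envelopes to open, so the reveals don't change that 11/12; it is now spread over the 5 remaining unopened envelopes.
P(win by switching) = (11/12) · (1/5) = 11/60 ≈ 0.183.

0.183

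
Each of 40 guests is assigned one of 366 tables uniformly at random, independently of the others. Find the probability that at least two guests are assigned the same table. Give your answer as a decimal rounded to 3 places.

It's easier to compute the probability that all 40 are distinct.
P(all distinct) = 366/366 · 365/366 · ··· · 327/366 ≈ 0.109.
So the probability of at least one match is 1 − 0.109 = 0.891.

0.891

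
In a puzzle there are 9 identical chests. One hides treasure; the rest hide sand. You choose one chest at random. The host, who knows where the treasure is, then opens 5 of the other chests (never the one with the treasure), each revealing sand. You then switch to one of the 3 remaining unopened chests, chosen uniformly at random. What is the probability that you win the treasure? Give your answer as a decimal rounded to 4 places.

0.2963

Your original chest holds the treasure with probability 1/9, so the other 8 collectively hold it with probability 8/9.
The host can always find 5 empty chests to open, so the reveals don't change that 8/9; it is now spread over the 3 remaining unopened chests.
P(win by switching) = (8/9) · (1/3) = 8/27 ≈ 0.2963.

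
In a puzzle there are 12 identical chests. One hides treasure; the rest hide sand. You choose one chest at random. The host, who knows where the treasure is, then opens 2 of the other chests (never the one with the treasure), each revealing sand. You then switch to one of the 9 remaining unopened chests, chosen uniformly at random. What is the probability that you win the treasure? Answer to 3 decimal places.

Your original chest holds the treasure with probability 1/12, so the other 11 collectively hold it with probability 11/12.
The host can always find 2 empty chests to open, so the reveals don't change that 11/12; it is now spread over the 9 remaining unopened chests.
P(win by switching) = (11/12) · (1/9) = 11/108 ≈ 0.102.

0.102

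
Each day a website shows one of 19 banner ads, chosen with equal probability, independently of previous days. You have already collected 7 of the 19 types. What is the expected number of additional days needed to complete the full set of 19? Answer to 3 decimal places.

58.961

Starting from 7 distinct types, each trial gives a new one with probability (19−i)/19 when i types are held, so the wait for the next new type is 19/(19−i).
E = 19/12 + 19/11 + 19/10 + 19/9 + 19/8 + 19/7 + 19/6 + 19/5 + 19/4 + 19/3 + 19/2 + 19/1 = 1634399/27720 ≈ 58.961.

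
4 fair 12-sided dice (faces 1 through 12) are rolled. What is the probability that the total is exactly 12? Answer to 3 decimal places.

0.008

There are 12^4 = 20736 equally likely outcomes.
The number of ordered 4-tuples from {1,…,12} summing to 12 is 165.
P(sum = 12) = 165/20736 = 55/6912 ≈ 0.008.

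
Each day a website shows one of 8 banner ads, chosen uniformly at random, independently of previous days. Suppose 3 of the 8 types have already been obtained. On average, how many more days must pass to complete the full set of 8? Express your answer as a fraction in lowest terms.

274/15

Starting from 3 distinct types, each trial gives a new one with probability (8−i)/8 when i types are held, so the wait for the next new type is 8/(8−i).
E = 8/5 + 8/4 + 8/3 + 8/2 + 8/1 = 274/15.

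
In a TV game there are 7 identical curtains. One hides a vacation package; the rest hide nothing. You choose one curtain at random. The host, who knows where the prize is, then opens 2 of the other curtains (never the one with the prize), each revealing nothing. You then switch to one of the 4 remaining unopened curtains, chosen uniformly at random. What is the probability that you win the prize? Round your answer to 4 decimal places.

0.2143

Your original curtain holds the prize with probability 1/7, so the other 6 collectively hold it with probability 6/7.
The host can always find 2 empty curtains to open, so the reveals don't change that 6/7; it is now spread over the 4 remaining unopened curtains.
P(win by switching) = (6/7) · (1/4) = 3/14 ≈ 0.2143.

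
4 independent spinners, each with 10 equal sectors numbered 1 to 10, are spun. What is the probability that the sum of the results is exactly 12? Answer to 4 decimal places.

There are 10^4 = 10000 equally likely outcomes.
The number of ordered 4-tuples from {1,…,10} summing to 12 is 165.
P(sum = 12) = 165/10000 = 33/2000 ≈ 0.0165.

0.0165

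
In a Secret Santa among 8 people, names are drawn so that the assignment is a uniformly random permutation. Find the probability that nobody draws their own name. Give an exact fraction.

This is the derangement probability: permutations of 8 with no fixed point.
D(8) = 8! · (1 − 1/1! + 1/2! − ··· + (−1)^8/8!) = 14833.
P = 14833/40320 = 2119/5760.

2119/5760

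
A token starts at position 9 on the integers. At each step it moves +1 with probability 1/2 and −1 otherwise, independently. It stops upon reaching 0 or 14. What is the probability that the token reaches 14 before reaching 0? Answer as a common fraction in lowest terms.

With a fair step, P(i) = ½P(i−1) + ½P(i+1) with P(0)=0, P(14)=1 has the linear solution P(i) = i/14.
P(9) = 9/14.

9/14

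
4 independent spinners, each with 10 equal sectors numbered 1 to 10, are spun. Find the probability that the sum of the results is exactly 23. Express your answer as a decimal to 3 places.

There are 10^4 = 10000 equally likely outcomes.
The number of ordered 4-tuples from {1,…,10} summing to 23 is 660.
P(sum = 23) = 660/10000 = 33/500 ≈ 0.066.

0.066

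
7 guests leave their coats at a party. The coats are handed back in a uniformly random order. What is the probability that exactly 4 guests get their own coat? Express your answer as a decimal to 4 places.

Choose which 4 of the 7 are fixed: C(7,4) = 35 ways.
The remaining 3 must have no fixed point: D(3) = 2.
P = 35·2/5040 = 1/72 ≈ 0.0139.

0.0139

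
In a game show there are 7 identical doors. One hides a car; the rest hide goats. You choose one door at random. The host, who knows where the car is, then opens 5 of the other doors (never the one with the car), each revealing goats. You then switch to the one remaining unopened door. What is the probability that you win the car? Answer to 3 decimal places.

0.857

Your original door holds the car with probability 1/7, so the other 6 collectively hold it with probability 6/7.
The host can always find 5 empty doors to open, so the reveals don't change that 6/7; it is now spread over the 1 remaining unopened door.
P(win by switching) = (6/7) · (1/1) = 6/7 ≈ 0.857.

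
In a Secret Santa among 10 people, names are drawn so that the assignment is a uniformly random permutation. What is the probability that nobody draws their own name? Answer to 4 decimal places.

This is the derangement probability: permutations of 10 with no fixed point.
D(10) = 10! · (1 − 1/1! + 1/2! − ··· + (−1)^10/10!) = 1334961.
P = 1334961/3628800 = 16481/44800 ≈ 0.3679.

0.3679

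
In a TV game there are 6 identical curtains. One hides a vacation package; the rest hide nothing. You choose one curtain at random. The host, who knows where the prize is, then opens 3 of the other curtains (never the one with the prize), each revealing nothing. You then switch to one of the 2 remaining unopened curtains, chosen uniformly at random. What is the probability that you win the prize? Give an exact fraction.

Your original curtain holds the prize with probability 1/6, so the other 5 collectively hold it with probability 5/6.
The host can always find 3 empty curtains to open, so the reveals don't change that 5/6; it is now spread over the 2 remaining unopened curtains.
P(win by switching) = (5/6) · (1/2) = 5/12.

5/12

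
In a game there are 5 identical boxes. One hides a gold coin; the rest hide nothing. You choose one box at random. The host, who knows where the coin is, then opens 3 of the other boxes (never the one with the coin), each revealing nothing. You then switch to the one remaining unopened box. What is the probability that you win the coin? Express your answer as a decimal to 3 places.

Your original box holds the coin with probability 1/5, so the other 4 collectively hold it with probability 4/5.
The host can always find 3 empty boxes to open, so the reveals don't change that 4/5; it is now spread over the 1 remaining unopened box.
P(win by switching) = (4/5) · (1/1) = 4/5 ≈ 0.800.

0.800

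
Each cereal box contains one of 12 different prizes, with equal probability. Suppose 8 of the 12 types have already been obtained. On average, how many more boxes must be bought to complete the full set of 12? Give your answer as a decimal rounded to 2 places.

Starting from 8 distinct types, each trial gives a new one with probability (12−i)/12 when i types are held, so the wait for the next new type is 12/(12−i).
E = 12/4 + 12/3 + 12/2 + 12/1 = 25 ≈ 25.00.

25.00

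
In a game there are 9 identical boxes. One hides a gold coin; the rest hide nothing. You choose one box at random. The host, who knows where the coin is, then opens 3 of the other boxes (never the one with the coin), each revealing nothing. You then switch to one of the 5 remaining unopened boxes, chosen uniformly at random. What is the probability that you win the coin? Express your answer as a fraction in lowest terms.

Your original box holds the coin with probability 1/9, so the other 8 collectively hold it with probability 8/9.
The host can always find 3 empty boxes to open, so the reveals don't change that 8/9; it is now spread over the 5 remaining unopened boxes.
P(win by switching) = (8/9) · (1/5) = 8/45.

8/45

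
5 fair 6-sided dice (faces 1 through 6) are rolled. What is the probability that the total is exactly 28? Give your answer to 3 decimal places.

There are 6^5 = 7776 equally likely outcomes.
The number of ordered 5-tuples from {1,…,6} summing to 28 is 15.
P(sum = 28) = 15/7776 = 5/2592 ≈ 0.002.

0.002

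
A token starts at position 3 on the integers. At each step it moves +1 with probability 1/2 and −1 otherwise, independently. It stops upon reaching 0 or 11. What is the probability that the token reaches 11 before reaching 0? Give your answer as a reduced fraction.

With a fair step, P(i) = ½P(i−1) + ½P(i+1) with P(0)=0, P(11)=1 has the linear solution P(i) = i/11.
P(3) = 3/11.

3/11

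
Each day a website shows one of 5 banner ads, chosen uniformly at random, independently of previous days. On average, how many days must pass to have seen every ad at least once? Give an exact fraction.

After i distinct types are collected, each trial gives a new one with probability (5−i)/5, so the expected wait for the next new type is 5/(5−i).
E = 5/5 + 5/4 + 5/3 + 5/2 + 5/1 = 137/12.

137/12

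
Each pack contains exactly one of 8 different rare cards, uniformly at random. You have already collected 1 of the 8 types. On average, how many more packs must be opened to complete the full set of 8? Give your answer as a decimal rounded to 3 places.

Starting from 1 distinct type, each trial gives a new one with probability (8−i)/8 when i types are held, so the wait for the next new type is 8/(8−i).
E = 8/7 + 8/6 + 8/5 + 8/4 + 8/3 + 8/2 + 8/1 = 726/35 ≈ 20.743.

20.743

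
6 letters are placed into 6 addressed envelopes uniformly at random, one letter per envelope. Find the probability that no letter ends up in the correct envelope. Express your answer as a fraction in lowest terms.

This is the derangement probability: permutations of 6 with no fixed point.
D(6) = 6! · (1 − 1/1! + 1/2! − ··· + (−1)^6/6!) = 265.
P = 265/720 = 53/144.

53/144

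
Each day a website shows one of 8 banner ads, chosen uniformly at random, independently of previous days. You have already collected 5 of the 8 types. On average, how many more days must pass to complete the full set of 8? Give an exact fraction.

44/3

Starting from 5 distinct types, each trial gives a new one with probability (8−i)/8 when i types are held, so the wait for the next new type is 8/(8−i).
E = 8/3 + 8/2 + 8/1 = 44/3.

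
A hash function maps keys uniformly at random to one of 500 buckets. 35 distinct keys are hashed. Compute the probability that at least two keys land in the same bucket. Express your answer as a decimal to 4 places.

0.7043

It's easier to compute the probability that all 35 are distinct.
P(all distinct) = 500/500 · 499/500 · ··· · 466/500 ≈ 0.2957.
So the probability of at least one match is 1 − 0.2957 = 0.7043.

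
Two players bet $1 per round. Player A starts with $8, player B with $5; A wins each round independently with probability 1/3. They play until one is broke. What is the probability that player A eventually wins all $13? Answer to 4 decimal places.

0.0311

Let r = q/p = (2/3)/(1/3) = 2. The recurrence P(i) = p·P(i+1) + q·P(i−1) with P(0)=0, P(13)=1 gives P(i) = (1 − r^i)/(1 − r^13).
P(8) = (1 − (2)^8) / (1 − (2)^13) = 255/8191 ≈ 0.0311.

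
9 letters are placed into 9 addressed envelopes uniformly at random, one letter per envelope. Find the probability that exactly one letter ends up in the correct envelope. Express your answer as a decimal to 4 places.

0.3679

Choose which one is fixed: C(9,1) = 9 ways.
The remaining 8 must have no fixed point: D(8) = 14833.
P = 9·14833/362880 = 2119/5760 ≈ 0.3679.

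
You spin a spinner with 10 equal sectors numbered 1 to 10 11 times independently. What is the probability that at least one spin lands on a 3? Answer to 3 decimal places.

P(no spin lands on a 3) = (9/10)^11 ≈ 0.314.
P(at least one) = 1 − 0.314 = 0.686.

0.686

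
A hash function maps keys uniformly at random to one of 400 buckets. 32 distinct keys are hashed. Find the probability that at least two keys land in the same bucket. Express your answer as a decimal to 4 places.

0.7203

It's easier to compute the probability that all 32 are distinct.
P(all distinct) = 400/400 · 399/400 · ··· · 369/400 ≈ 0.2797.
So the probability of at least one match is 1 − 0.2797 = 0.7203.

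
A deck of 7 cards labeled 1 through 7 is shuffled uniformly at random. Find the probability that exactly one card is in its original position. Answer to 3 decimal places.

0.368

Choose which one is fixed: C(7,1) = 7 ways.
The remaining 6 must have no fixed point: D(6) = 265.
P = 7·265/5040 = 53/144 ≈ 0.368.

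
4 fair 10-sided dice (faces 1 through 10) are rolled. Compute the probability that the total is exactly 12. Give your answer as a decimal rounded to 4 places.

0.0165

There are 10^4 = 10000 equally likely outcomes.
The number of ordered 4-tuples from {1,…,10} summing to 12 is 165.
P(sum = 12) = 165/10000 = 33/2000 ≈ 0.0165.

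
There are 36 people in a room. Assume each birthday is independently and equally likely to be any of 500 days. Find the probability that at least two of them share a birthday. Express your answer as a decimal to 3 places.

0.725

It's easier to compute the probability that all 36 are distinct.
P(all distinct) = 500/500 · 499/500 · ··· · 465/500 ≈ 0.275.
So the probability of at least one match is 1 − 0.275 = 0.725.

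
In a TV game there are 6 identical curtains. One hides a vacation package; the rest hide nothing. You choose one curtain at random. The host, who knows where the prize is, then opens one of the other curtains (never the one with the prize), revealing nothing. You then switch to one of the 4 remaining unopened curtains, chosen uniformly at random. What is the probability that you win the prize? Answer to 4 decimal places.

0.2083

Your original curtain holds the prize with probability 1/6, so the other 5 collectively hold it with probability 5/6.
The host can always find an empty curtain to open, so this doesn't change that 5/6; it is now spread over the 4 remaining unopened curtains.
P(win by switching) = (5/6) · (1/4) = 5/24 ≈ 0.2083.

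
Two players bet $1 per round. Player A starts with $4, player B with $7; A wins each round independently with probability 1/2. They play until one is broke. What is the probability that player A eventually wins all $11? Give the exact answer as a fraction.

With a fair step, P(i) = ½P(i−1) + ½P(i+1) with P(0)=0, P(11)=1 has the linear solution P(i) = i/11.
P(4) = 4/11.

4/11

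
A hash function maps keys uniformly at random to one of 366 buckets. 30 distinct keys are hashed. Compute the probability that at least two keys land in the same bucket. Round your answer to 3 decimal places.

0.705

It's easier to compute the probability that all 30 are distinct.
P(all distinct) = 366/366 · 365/366 · ··· · 337/366 ≈ 0.295.
So the probability of at least one match is 1 − 0.295 = 0.705.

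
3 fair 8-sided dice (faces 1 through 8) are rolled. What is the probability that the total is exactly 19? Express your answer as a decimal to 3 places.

There are 8^3 = 512 equally likely outcomes.
The number of ordered 3-tuples from {1,…,8} summing to 19 is 21.
P(sum = 19) = 21/512 ≈ 0.041.

0.041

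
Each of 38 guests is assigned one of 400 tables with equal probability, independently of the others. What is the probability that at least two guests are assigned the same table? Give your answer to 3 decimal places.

It's easier to compute the probability that all 38 are distinct.
P(all distinct) = 400/400 · 399/400 · ··· · 363/400 ≈ 0.163.
So the probability of at least one match is 1 − 0.163 = 0.837.

0.837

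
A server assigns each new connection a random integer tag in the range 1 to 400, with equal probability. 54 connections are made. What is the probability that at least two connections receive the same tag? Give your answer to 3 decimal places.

0.976

It's easier to compute the probability that all 54 are distinct.
P(all distinct) = 400/400 · 399/400 · ··· · 347/400 ≈ 0.024.
So the probability of at least one match is 1 − 0.024 = 0.976.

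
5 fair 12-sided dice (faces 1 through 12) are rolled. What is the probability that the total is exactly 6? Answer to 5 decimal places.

0.00002

There are 12^5 = 248832 equally likely outcomes.
The number of ordered 5-tuples from {1,…,12} summing to 6 is 5.
P(sum = 6) = 5/248832 ≈ 0.00002.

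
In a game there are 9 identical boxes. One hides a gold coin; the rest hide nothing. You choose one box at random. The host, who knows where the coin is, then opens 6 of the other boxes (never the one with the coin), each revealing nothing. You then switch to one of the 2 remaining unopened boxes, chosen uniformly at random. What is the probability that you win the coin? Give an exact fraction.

Your original box holds the coin with probability 1/9, so the other 8 collectively hold it with probability 8/9.
The host can always find 6 empty boxes to open, so the reveals don't change that 8/9; it is now spread over the 2 remaining unopened boxes.
P(win by switching) = (8/9) · (1/2) = 4/9.

4/9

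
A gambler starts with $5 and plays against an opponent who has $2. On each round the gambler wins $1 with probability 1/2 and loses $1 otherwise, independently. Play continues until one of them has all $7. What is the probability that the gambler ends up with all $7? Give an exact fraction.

5/7

With a fair step, P(i) = ½P(i−1) + ½P(i+1) with P(0)=0, P(7)=1 has the linear solution P(i) = i/7.
P(5) = 5/7.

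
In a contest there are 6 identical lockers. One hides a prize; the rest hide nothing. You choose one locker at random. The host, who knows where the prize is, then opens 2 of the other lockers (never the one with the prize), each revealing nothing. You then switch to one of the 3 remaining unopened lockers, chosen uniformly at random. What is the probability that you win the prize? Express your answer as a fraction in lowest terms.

5/18

Your original locker holds the prize with probability 1/6, so the other 5 collectively hold it with probability 5/6.
The host can always find 2 empty lockers to open, so the reveals don't change that 5/6; it is now spread over the 3 remaining unopened lockers.
P(win by switching) = (5/6) · (1/3) = 5/18.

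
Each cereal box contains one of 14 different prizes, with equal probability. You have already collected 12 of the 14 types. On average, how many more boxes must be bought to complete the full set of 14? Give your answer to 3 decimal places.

Starting from 12 distinct types, each trial gives a new one with probability (14−i)/14 when i types are held, so the wait for the next new type is 14/(14−i).
E = 14/2 + 14/1 = 21 ≈ 21.000.

21.000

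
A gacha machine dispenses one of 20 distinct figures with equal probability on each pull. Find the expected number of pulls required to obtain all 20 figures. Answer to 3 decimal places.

71.955

After i distinct types are collected, each trial gives a new one with probability (20−i)/20, so the expected wait for the next new type is 20/(20−i).
E = 20/20 + 20/19 + 20/18 + 20/17 + 20/16 + 20/15 + 20/14 + 20/13 + 20/12 + 20/11 + 20/10 + 20/9 + 20/8 + 20/7 + 20/6 + 20/5 + 20/4 + 20/3 + 20/2 + 20/1 = 279175675/3879876 ≈ 71.955.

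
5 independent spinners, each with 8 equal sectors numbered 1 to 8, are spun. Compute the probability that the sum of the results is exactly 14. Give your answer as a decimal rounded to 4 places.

There are 8^5 = 32768 equally likely outcomes.
The number of ordered 5-tuples from {1,…,8} summing to 14 is 690.
P(sum = 14) = 690/32768 = 345/16384 ≈ 0.0211.

0.0211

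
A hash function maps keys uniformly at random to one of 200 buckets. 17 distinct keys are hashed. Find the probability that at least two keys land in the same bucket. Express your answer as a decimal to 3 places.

It's easier to compute the probability that all 17 are distinct.
P(all distinct) = 200/200 · 199/200 · ··· · 184/200 ≈ 0.497.
So the probability of at least one match is 1 − 0.497 = 0.503.

0.503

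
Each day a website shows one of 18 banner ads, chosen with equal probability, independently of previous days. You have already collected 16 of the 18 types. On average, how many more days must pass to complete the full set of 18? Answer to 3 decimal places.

Starting from 16 distinct types, each trial gives a new one with probability (18−i)/18 when i types are held, so the wait for the next new type is 18/(18−i).
E = 18/2 + 18/1 = 27 ≈ 27.000.

27.000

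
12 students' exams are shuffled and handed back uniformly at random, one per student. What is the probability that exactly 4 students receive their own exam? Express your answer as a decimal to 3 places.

Choose which 4 of the 12 are fixed: C(12,4) = 495 ways.
The remaining 8 must have no fixed point: D(8) = 14833.
P = 495·14833/479001600 = 2119/138240 ≈ 0.015.

0.015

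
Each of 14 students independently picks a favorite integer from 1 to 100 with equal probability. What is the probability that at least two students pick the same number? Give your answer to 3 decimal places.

0.615

It's easier to compute the probability that all 14 are distinct.
P(all distinct) = 100/100 · 99/100 · ··· · 87/100 ≈ 0.385.
So the probability of at least one match is 1 − 0.385 = 0.615.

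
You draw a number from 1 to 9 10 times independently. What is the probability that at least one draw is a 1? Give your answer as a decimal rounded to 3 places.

0.692

P(no draw is a 1) = (8/9)^10 ≈ 0.308.
P(at least one) = 1 − 0.308 = 0.692.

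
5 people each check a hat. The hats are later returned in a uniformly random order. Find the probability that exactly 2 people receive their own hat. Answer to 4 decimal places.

Choose which 2 of the 5 are fixed: C(5,2) = 10 ways.
The remaining 3 must have no fixed point: D(3) = 2.
P = 10·2/120 = 1/6 ≈ 0.1667.

0.1667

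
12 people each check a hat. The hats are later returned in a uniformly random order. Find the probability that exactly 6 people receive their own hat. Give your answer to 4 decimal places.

Choose which 6 of the 12 are fixed: C(12,6) = 924 ways.
The remaining 6 must have no fixed point: D(6) = 265.
P = 924·265/479001600 = 53/103680 ≈ 0.0005.

0.0005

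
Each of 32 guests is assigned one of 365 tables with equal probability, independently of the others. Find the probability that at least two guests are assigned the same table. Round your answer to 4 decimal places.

It's easier to compute the probability that all 32 are distinct.
P(all distinct) = 365/365 · 364/365 · ··· · 334/365 ≈ 0.2467.
So the probability of at least one match is 1 − 0.2467 = 0.7533.

0.7533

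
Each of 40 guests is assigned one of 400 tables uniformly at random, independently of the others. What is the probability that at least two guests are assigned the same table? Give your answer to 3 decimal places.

It's easier to compute the probability that all 40 are distinct.
P(all distinct) = 400/400 · 399/400 · ··· · 361/400 ≈ 0.133.
So the probability of at least one match is 1 − 0.133 = 0.867.

0.867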